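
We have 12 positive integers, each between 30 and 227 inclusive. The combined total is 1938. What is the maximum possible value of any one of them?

To make one integer as large as possible, make the other 11 as small as possible.
The other 11 contribute at least 11 × 30 = 330, leaving at most 1938 − 330 = 1608.
But each integer is capped at 227, so the maximum is 227.
Achievable: one at 227 and the other 11 totalling 1711, which fits since 11 × 30 ≤ 1711 ≤ 11 × 227.

227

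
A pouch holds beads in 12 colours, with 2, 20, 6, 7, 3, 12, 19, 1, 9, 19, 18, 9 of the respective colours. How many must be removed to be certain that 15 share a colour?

In the worst case you take as many as possible of each colour without reaching 15: 2 + 14 + 6 + 7 + 3 + 12 + 14 + 1 + 9 + 14 + 14 + 9 = 105.
The next one must give 15 of some colour, so 105 + 1 = 106.

106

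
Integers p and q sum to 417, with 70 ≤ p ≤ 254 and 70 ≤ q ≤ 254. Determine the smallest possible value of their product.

pq = p(417 − p) is concave in p, so over [163, 254] it is minimized at an endpoint.
The extreme feasible split is p = 163, q = 254, giving pq = 41402.

41402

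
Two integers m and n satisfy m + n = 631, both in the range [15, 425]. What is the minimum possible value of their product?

87550

For a fixed sum, mn is smallest when m and n are as far apart as possible.
At the endpoint m = 206, n = 631 − 206 = 425, so mn = 206 × 425 = 87550.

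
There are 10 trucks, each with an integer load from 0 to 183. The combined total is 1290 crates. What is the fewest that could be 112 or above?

3

Suppose at most 10 − j of them reach 112; then j values are ≤ 111 and the rest ≤ 183.
The total is then ≤ 111·j + 183·(10 − j) = 1830 − 72j. For this to be ≥ 1290 we need j ≤ 7, so at least 10 − 7 = 3 must reach 112.
Exactly 3 works: 3 values at 183 and 7 at 111 total 1326; lower one of the high values by 36 (still ≥ 112) to hit 1290.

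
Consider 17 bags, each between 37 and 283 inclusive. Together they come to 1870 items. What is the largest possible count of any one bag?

283

To make one bag as large as possible, make the other 16 as small as possible.
The other 16 contribute at least 16 × 37 = 592, leaving at most 1870 − 592 = 1278.
But each bag is capped at 283, so the maximum is 283.
Achievable: one at 283 and the other 16 totalling 1587, which fits since 16 × 37 ≤ 1587 ≤ 16 × 283.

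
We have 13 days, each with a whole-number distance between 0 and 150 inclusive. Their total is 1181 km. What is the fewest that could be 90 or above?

Suppose at most 13 − j of them reach 90; then j values are ≤ 89 and the rest ≤ 150.
The total is then ≤ 89·j + 150·(13 − j) = 1950 − 61j. For this to be ≥ 1181 we need j ≤ 12, so at least 13 − 12 = 1 must reach 90.
Exactly 1 works: 1 value at 150 and 12 at 89 total 1218; lower one of the high values by 37 (still ≥ 90) to hit 1181.

1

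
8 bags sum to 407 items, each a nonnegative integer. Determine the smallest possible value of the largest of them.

The 8 values sum to 407, so their maximum is at least ⌈407/8⌉ = 51.
Achievable: 7 of them at 51 and 1 at 50 total 407.

51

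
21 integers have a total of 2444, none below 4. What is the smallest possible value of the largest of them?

117

Some value must be at least ⌈2444/21⌉ = 117, since 21 × 116 = 2436 < 2444.
Achievable: 8 of them at 117 and 13 at 116 total 2444.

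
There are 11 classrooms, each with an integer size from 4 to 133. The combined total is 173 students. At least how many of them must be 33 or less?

7

Let j be the number exceeding 33. Then the total is ≥ 34·j + 4·(11 − j) = 44 + 30j.
So 30j ≤ 129 and j ≤ 4; hence at least 11 − 4 = 7 are ≤ 33.
Exactly 7 works: 7 values at 4 and 4 at 34 total 164; raise one of the low values by 9 (still ≤ 33) to hit 173.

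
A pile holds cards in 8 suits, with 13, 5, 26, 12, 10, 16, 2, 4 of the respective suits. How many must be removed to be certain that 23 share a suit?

In the worst case you take as many as possible of each suit without reaching 23: 13 + 5 + 22 + 12 + 10 + 16 + 2 + 4 = 84.
The next one must give 23 of some suit, so 84 + 1 = 85.

85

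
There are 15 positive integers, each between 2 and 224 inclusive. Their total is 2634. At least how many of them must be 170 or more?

If only k of them are at least 170, the other 15 − k are at most 169, so the total is at most k·224 + (15 − k)·169.
This must reach 2634, so k·224 + (15 − k)·169 ≥ 2634, giving k ≥ 2.
Exactly 2 works: 2 values at 224 and 13 at 169 total 2645; lower one of the high values by 11 (still ≥ 170) to hit 2634.

2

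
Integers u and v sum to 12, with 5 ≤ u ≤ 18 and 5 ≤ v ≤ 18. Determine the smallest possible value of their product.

35

uv = u(12 − u) is concave in u, so over [5, 7] it is minimized at an endpoint.
At the endpoint u = 5, v = 12 − 5 = 7, so uv = 5 × 7 = 35.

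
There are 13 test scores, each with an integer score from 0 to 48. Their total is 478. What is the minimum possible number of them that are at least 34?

Each value short of 34 is at most 33, costing at least 48 − 33 = 15 against the maximum total of 624.
We can afford to lose at most 624 − 478 = 146, so at most ⌊146/15⌋ = 9 fall short, and at least 4 are ≥ 34.
Exactly 4 works: 4 values at 48 and 9 at 33 total 489; lower one of the high values by 11 (still ≥ 34) to hit 478.

4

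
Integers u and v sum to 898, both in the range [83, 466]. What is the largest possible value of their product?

201601

uv = u(898 − u) is maximized when u is as near 898/2 as the bounds allow.
Taking u = 449 and v = 449 (both in [83, 466]) gives uv = 201601.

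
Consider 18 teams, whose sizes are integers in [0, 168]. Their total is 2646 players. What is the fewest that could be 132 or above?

8

Suppose at most 18 − j of them reach 132; then j values are ≤ 131 and the rest ≤ 168.
The total is then ≤ 131·j + 168·(18 − j) = 3024 − 37j. For this to be ≥ 2646 we need j ≤ 10, so at least 18 − 10 = 8 must reach 132.
Exactly 8 works: 8 values at 168 and 10 at 131 total 2654; lower one of the high values by 8 (still ≥ 132) to hit 2646.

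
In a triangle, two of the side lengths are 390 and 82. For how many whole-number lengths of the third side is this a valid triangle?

163

The triangle inequality gives |390 − 82| < c < 390 + 82, i.e. 308 < c < 472.
So c can be any integer from 309 to 471: 163 values.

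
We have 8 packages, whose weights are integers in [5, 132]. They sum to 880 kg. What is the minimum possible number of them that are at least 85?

Suppose at most 8 − j of them reach 85; then j values are ≤ 84 and the rest ≤ 132.
The total is then ≤ 84·j + 132·(8 − j) = 1056 − 48j. For this to be ≥ 880 we need j ≤ 3, so at least 8 − 3 = 5 must reach 85.
Exactly 5 works: 5 values at 132 and 3 at 84 total 912; lower one of the high values by 32 (still ≥ 85) to hit 880.

5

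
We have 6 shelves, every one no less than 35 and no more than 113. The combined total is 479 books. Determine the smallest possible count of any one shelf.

Minimizing one value means maximizing the remaining 5.
The other 5 can take up 5 × 113 = 565 ≥ 479 − 35, so one shelf can sit at its floor of 35.
Achievable: one at 35 and the other 5 totalling 444, which fits since 5 × 35 ≤ 444 ≤ 5 × 113.

35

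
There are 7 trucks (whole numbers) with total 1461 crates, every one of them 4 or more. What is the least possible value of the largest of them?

If every one of the 7 were at most 208, the total would be at most 7 × 208 = 1456 < 1461.
Achievable: 5 of them at 209 and 2 at 208 total 1461.

209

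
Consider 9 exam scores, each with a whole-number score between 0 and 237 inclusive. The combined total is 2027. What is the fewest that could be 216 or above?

Suppose at most 9 − j of them reach 216; then j values are ≤ 215 and the rest ≤ 237.
The total is then ≤ 215·j + 237·(9 − j) = 2133 − 22j. For this to be ≥ 2027 we need j ≤ 4, so at least 9 − 4 = 5 must reach 216.
Exactly 5 works: 5 values at 237 and 4 at 215 total 2045; lower one of the high values by 18 (still ≥ 216) to hit 2027.

5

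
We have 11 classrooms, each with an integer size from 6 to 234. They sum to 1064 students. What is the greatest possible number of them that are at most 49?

Each value at 49 or below falls at least 234 − 49 = 185 short of the ceiling 234.
The ceiling total is 11 × 234 = 2574, and we need 1064, so at most ⌊(2574 − 1064)/185⌋ = 8 can be that low.
k = 8 is achieved by 8 values at 49 and 3 at 234, total 1094; lower one of the 234's by 30 (still > 49) to reach 1064.

8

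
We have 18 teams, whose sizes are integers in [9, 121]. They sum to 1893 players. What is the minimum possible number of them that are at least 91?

If only k of them are at least 91, the other 18 − k are at most 90, so the total is at most k·121 + (18 − k)·90.
This must reach 1893, so k·121 + (18 − k)·90 ≥ 1893, giving k ≥ 9.
Exactly 9 works: 9 values at 121 and 9 at 90 total 1899; lower one of the high values by 6 (still ≥ 91) to hit 1893.

9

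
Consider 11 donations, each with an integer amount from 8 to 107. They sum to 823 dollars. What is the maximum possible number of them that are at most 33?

Each value at 33 or below falls at least 107 − 33 = 74 short of the ceiling 107.
The ceiling total is 11 × 107 = 1177, and we need 823, so at most ⌊(1177 − 823)/74⌋ = 4 can be that low.
k = 4 is achieved by 4 values at 33 and 7 at 107, total 881; lower one of the 107's by 58 (still > 33) to reach 823.

4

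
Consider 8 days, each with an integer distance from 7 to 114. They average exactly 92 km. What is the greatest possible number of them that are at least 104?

The total is 8 × 92 = 736.
If k of the values are ≥ 104, the total is ≥ 104k + 7(8 − k).
Setting 104k + 7(8 − k) ≤ 736 gives 97k ≤ 680, so k ≤ 7.
k = 7 is achieved by 7 values at 104 and 1 at 7, total 735; add 1 to one value (staying below 104) to reach 736.

7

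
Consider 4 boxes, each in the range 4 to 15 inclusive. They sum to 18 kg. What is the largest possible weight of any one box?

Maximizing one value means minimizing the remaining 3.
The other 3 contribute at least 3 × 4 = 12, leaving at most 18 − 12 = 6.
Since 6 ≤ 15, this is achievable: one at 6 and 3 at 4.

6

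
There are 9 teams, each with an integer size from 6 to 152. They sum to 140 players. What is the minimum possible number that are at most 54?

Each value above 54 is at least 55, contributing at least 55 − 6 = 49 above the floor 6.
The sum exceeds the floor total 54 by 86, so at most ⌊86/49⌋ = 1 exceed 54, and at least 8 are ≤ 54.
Exactly 8 works: 8 values at 6 and 1 at 55 total 103; raise one of the low values by 37 (still ≤ 54) to hit 140.

8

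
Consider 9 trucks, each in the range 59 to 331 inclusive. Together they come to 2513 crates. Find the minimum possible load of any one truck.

Minimizing one value means maximizing the remaining 8.
The other 8 can take up 8 × 331 = 2648 ≥ 2513 − 59, so one truck can sit at its floor of 59.
Achievable: one at 59 and the other 8 totalling 2454, which fits since 8 × 59 ≤ 2454 ≤ 8 × 331.

59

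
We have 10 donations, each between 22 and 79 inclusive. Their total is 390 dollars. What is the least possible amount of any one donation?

Minimizing one value means maximizing the remaining 9.
The other 9 can take up 9 × 79 = 711 ≥ 390 − 22, so one donation can sit at its floor of 22.
Achievable: one at 22 and the other 9 totalling 368, which fits since 9 × 22 ≤ 368 ≤ 9 × 79.

22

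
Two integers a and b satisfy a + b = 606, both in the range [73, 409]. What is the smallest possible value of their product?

ab = a(606 − a) is concave in a, so over [197, 409] it is minimized at an endpoint.
The extreme feasible split is a = 197, b = 409, giving ab = 80573.

80573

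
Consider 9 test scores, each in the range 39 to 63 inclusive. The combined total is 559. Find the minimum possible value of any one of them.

To make one score as small as possible, make the other 8 as large as possible.
The other 8 contribute at most 8 × 63 = 504, leaving at least 559 − 504 = 55.
Since 55 ≥ 39, this is achievable: one at 55 and 8 at 63.

55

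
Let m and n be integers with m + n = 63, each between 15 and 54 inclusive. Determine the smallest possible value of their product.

mn = m(63 − m) is concave in m, so over [15, 48] it is minimized at an endpoint.
At the endpoint m = 15, n = 63 − 15 = 48, so mn = 15 × 48 = 720.

720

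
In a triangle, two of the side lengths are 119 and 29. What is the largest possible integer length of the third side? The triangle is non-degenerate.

The third side must be less than 119 + 29 = 148.
The largest integer below 148 is 147.

147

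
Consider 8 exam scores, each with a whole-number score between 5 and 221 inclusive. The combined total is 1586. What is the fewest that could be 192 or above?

2

Suppose at most 8 − j of them reach 192; then j values are ≤ 191 and the rest ≤ 221.
The total is then ≤ 191·j + 221·(8 − j) = 1768 − 30j. For this to be ≥ 1586 we need j ≤ 6, so at least 8 − 6 = 2 must reach 192.
Exactly 2 works: 2 values at 221 and 6 at 191 total 1588; lower one of the high values by 2 (still ≥ 192) to hit 1586.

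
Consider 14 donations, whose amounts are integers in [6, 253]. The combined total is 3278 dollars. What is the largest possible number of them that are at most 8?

1

Each value at 8 or below falls at least 253 − 8 = 245 short of the ceiling 253.
The ceiling total is 14 × 253 = 3542, and we need 3278, so at most ⌊(3542 − 3278)/245⌋ = 1 can be that low.
k = 1 is achieved by 1 value at 8 and 13 at 253, total 3297; lower one of the 253's by 19 (still > 8) to reach 3278.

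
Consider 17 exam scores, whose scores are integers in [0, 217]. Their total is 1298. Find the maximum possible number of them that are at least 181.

7

If k of the values are ≥ 181, the total is ≥ 181k + 0(17 − k).
Setting 181k + 0(17 − k) ≤ 1298 gives 181k ≤ 1298, so k ≤ 7.
k = 7 is achieved by 7 values at 181 and 10 at 0, total 1267; add 31 to one value (staying below 181) to reach 1298.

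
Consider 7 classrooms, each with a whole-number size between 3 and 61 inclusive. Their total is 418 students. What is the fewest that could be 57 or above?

Suppose at most 7 − j of them reach 57; then j values are ≤ 56 and the rest ≤ 61.
The total is then ≤ 56·j + 61·(7 − j) = 427 − 5j. For this to be ≥ 418 we need j ≤ 1, so at least 7 − 1 = 6 must reach 57.
Exactly 6 works: 6 values at 61 and 1 at 56 total 422; lower one of the high values by 4 (still ≥ 57) to hit 418.

6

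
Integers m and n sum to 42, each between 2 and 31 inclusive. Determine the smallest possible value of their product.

341

For a fixed sum, mn is smallest when m and n are as far apart as possible.
At the endpoint m = 11, n = 42 − 11 = 31, so mn = 11 × 31 = 341.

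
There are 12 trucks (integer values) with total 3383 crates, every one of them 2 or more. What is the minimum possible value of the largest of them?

Some value must be at least ⌈3383/12⌉ = 282, since 12 × 281 = 3372 < 3383.
Equality holds with 11 values of 282 and 1 value of 281.

282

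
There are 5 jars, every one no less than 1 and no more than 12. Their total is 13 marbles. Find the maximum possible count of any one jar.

9

To make one jar as large as possible, make the other 4 as small as possible.
The other 4 contribute at least 4 × 1 = 4, leaving at most 13 − 4 = 9.
Since 9 ≤ 12, this is achievable: one at 9 and 4 at 1.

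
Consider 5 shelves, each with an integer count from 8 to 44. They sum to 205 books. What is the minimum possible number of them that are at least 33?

Suppose at most 5 − j of them reach 33; then j values are ≤ 32 and the rest ≤ 44.
The total is then ≤ 32·j + 44·(5 − j) = 220 − 12j. For this to be ≥ 205 we need j ≤ 1, so at least 5 − 1 = 4 must reach 33.
Exactly 4 works: 4 values at 44 and 1 at 32 total 208; lower one of the high values by 3 (still ≥ 33) to hit 205.

4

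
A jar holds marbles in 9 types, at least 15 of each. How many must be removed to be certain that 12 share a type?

In the worst case you draw 11 of each of the 9 types: 9 × 11 = 99.
One more forces 12 of some type, so 99 + 1 = 100.

100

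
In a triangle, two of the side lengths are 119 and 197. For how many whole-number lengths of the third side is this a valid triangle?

237

The triangle inequality gives |119 − 197| < c < 119 + 197, i.e. 78 < c < 316.
So c can be any integer from 79 to 315: 237 values.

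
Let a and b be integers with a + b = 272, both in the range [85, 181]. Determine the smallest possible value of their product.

ab = a(272 − a) is concave in a, so over [91, 181] it is minimized at an endpoint.
At the endpoint a = 91, b = 272 − 91 = 181, so ab = 91 × 181 = 16471.

16471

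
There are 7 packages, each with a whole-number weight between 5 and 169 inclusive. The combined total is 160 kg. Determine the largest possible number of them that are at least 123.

1

Suppose k of them are at least 123. Those contribute at least 123 each and the other 7 − k at least 5 each.
So the total is at least 123k + 5(7 − k) = 35 + 118k. This must be ≤ 160, giving k ≤ 1.
k = 1 is achieved by 1 value at 123 and 6 at 5, total 153; add 7 to one value (staying below 123) to reach 160.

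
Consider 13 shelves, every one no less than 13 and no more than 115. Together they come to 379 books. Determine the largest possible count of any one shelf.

115

Maximizing one value means minimizing the remaining 12.
The other 12 contribute at least 12 × 13 = 156, leaving at most 379 − 156 = 223.
But each shelf is capped at 115, so the maximum is 115.
Achievable: one at 115 and the other 12 totalling 264, which fits since 12 × 13 ≤ 264 ≤ 12 × 115.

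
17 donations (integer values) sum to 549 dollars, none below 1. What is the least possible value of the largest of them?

33

The average is 549/17 > 32, so not all 17 can be 32 or less; the largest is ≥ 33.
Achievable: 5 of them at 33 and 12 at 32 total 549.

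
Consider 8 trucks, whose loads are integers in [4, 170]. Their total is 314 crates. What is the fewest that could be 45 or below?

2

If only k of them are at most 45, the other 8 − k are at least 46, so the total is at least (8 − k)·46 + k·4.
This is ≤ 314, so (8 − k)·46 + 4k ≤ 314, which gives k ≥ 2.
Exactly 2 works: 2 values at 4 and 6 at 46 total 284; raise one of the low values by 30 (still ≤ 45) to hit 314.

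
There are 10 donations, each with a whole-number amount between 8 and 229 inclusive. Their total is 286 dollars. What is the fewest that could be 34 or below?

If only k of them are at most 34, the other 10 − k are at least 35, so the total is at least (10 − k)·35 + k·8.
This is ≤ 286, so (10 − k)·35 + 8k ≤ 286, which gives k ≥ 3.
Exactly 3 works: 3 values at 8 and 7 at 35 total 269; raise one of the low values by 17 (still ≤ 34) to hit 286.

3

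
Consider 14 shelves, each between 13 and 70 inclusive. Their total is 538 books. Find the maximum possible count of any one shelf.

70

Maximizing one value means minimizing the remaining 13.
The other 13 contribute at least 13 × 13 = 169, leaving at most 538 − 169 = 369.
But each shelf is capped at 70, so the maximum is 70.
Achievable: one at 70 and the other 13 totalling 468, which fits since 13 × 13 ≤ 468 ≤ 13 × 70.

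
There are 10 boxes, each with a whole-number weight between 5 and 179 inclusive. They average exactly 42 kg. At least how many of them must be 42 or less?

The total is 10 × 42 = 420.
Each value above 42 is at least 43, contributing at least 43 − 5 = 38 above the floor 5.
The sum exceeds the floor total 50 by 370, so at most ⌊370/38⌋ = 9 exceed 42, and at least 1 are ≤ 42.
Exactly 1 works: 1 value at 5 and 9 at 43 total 392; raise one of the low values by 28 (still ≤ 42) to hit 420.

1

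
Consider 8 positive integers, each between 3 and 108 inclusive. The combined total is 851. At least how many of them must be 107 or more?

2

Each value short of 107 is at most 106, costing at least 108 − 106 = 2 against the maximum total of 864.
We can afford to lose at most 864 − 851 = 13, so at most ⌊13/2⌋ = 6 fall short, and at least 2 are ≥ 107.
Exactly 2 works: 2 values at 108 and 6 at 106 total 852; lower one of the high values by 1 (still ≥ 107) to hit 851.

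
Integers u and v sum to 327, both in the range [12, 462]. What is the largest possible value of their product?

26732

With u + v fixed, uv peaks when the two are closest together.
Taking u = 163 and v = 164 (both in [12, 462]) gives uv = 26732.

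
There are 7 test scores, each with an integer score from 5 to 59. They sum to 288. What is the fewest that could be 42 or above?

Suppose at most 7 − j of them reach 42; then j values are ≤ 41 and the rest ≤ 59.
The total is then ≤ 41·j + 59·(7 − j) = 413 − 18j. For this to be ≥ 288 we need j ≤ 6, so at least 7 − 6 = 1 must reach 42.
Exactly 1 works: 1 value at 59 and 6 at 41 total 305; lower one of the high values by 17 (still ≥ 42) to hit 288.

1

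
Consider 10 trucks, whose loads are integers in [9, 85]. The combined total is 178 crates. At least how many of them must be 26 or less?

6

Each value above 26 is at least 27, contributing at least 27 − 9 = 18 above the floor 9.
The sum exceeds the floor total 90 by 88, so at most ⌊88/18⌋ = 4 exceed 26, and at least 6 are ≤ 26.
Exactly 6 works: 6 values at 9 and 4 at 27 total 162; raise one of the low values by 16 (still ≤ 26) to hit 178.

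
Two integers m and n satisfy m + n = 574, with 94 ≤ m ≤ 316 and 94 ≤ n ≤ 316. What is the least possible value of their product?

81528

mn = m(574 − m) is concave in m, so over [258, 316] it is minimized at an endpoint.
At the endpoint m = 258, n = 574 − 258 = 316, so mn = 258 × 316 = 81528.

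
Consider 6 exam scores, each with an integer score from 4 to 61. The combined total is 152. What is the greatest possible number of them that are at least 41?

3

With k values at 41 or above and the rest at least 4, the sum is at least 24 + 37k.
Since the sum is 152, we need 37k ≤ 128, i.e. k ≤ 3.
k = 3 is achieved by 3 values at 41 and 3 at 4, total 135; add 17 to one value (staying below 41) to reach 152.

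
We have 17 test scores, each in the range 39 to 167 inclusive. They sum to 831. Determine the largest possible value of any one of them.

To make one score as large as possible, make the other 16 as small as possible.
The other 16 contribute at least 16 × 39 = 624, leaving at most 831 − 624 = 207.
But each score is capped at 167, so the maximum is 167.
Achievable: one at 167 and the other 16 totalling 664, which fits since 16 × 39 ≤ 664 ≤ 16 × 167.

167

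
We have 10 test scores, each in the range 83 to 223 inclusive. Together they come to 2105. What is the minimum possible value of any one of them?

98

Minimizing one value means maximizing the remaining 9.
The other 9 contribute at most 9 × 223 = 2007, leaving at least 2105 − 2007 = 98.
Since 98 ≥ 83, this is achievable: one at 98 and 9 at 223.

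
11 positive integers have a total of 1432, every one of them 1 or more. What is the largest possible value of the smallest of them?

130

The average is 1432/11 < 131, so some value is ≤ 130.
Taking 9 copies of 130 and 2 copies of 131 gives exactly 1432, so 130 is attained.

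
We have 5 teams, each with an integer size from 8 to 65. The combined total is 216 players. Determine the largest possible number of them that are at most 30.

Suppose k of them are at most 30. Those contribute at most 30 each and the rest at most 65 each.
So the total is at most 30k + 65(5 − k) = 325 − 35k. This must still be ≥ 216, so k ≤ 3.
k = 3 is achieved by 3 values at 30 and 2 at 65, total 220; lower one of the 65's by 4 (still > 30) to reach 216.

3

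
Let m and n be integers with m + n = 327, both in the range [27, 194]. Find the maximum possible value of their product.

mn = m(327 − m) is maximized when m is as near 327/2 as the bounds allow.
Taking m = 163 and n = 164 (both in [27, 194]) gives mn = 26732.

26732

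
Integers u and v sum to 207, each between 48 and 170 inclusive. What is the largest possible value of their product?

uv = u(207 − u) is maximized when u is as near 207/2 as the bounds allow.
Taking u = 103 and v = 104 (both in [48, 170]) gives uv = 10712.

10712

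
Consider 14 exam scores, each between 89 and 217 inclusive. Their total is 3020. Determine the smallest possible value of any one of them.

To make one score as small as possible, make the other 13 as large as possible.
The other 13 contribute at most 13 × 217 = 2821, leaving at least 3020 − 2821 = 199.
Since 199 ≥ 89, this is achievable: one at 199 and 13 at 217.

199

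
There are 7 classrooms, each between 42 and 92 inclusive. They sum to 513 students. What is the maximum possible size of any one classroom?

92

Maximizing one value means minimizing the remaining 6.
The other 6 contribute at least 6 × 42 = 252, leaving at most 513 − 252 = 261.
But each classroom is capped at 92, so the maximum is 92.
Achievable: one at 92 and the other 6 totalling 421, which fits since 6 × 42 ≤ 421 ≤ 6 × 92.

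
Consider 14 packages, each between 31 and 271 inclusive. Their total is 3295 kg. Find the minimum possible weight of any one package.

31

To make one package as small as possible, make the other 13 as large as possible.
The other 13 can take up 13 × 271 = 3523 ≥ 3295 − 31, so one package can sit at its floor of 31.
Achievable: one at 31 and the other 13 totalling 3264, which fits since 13 × 31 ≤ 3264 ≤ 13 × 271.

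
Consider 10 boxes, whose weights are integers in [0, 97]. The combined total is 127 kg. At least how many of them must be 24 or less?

5

If only k of them are at most 24, the other 10 − k are at least 25, so the total is at least (10 − k)·25 + k·0.
This is ≤ 127, so (10 − k)·25 + 0k ≤ 127, which gives k ≥ 5.
Exactly 5 works: 5 values at 0 and 5 at 25 total 125; raise one of the low values by 2 (still ≤ 24) to hit 127.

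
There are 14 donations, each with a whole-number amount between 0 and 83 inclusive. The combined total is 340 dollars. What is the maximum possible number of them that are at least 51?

6

If k of the values are ≥ 51, the total is ≥ 51k + 0(14 − k).
Setting 51k + 0(14 − k) ≤ 340 gives 51k ≤ 340, so k ≤ 6.
k = 6 is achieved by 6 values at 51 and 8 at 0, total 306; add 34 to one value (staying below 51) to reach 340.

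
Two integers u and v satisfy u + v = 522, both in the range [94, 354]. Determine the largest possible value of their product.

68121

For a fixed sum, the product uv is largest when u and v are as close as possible.
Taking u = 261 and v = 261 (both in [94, 354]) gives uv = 68121.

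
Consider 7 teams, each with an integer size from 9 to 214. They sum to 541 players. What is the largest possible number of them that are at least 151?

If k of the values are ≥ 151, the total is ≥ 151k + 9(7 − k).
Setting 151k + 9(7 − k) ≤ 541 gives 142k ≤ 478, so k ≤ 3.
k = 3 is achieved by 3 values at 151 and 4 at 9, total 489; add 52 to one value (staying below 151) to reach 541.

3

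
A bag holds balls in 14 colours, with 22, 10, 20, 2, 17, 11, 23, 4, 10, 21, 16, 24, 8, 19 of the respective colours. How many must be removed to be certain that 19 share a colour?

187

In the worst case you take as many as possible of each colour without reaching 19: 18 + 10 + 18 + 2 + 17 + 11 + 18 + 4 + 10 + 18 + 16 + 18 + 8 + 18 = 186.
The next one must give 19 of some colour, so 186 + 1 = 187.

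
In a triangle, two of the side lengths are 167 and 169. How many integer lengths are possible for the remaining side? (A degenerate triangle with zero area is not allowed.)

The triangle inequality gives |167 − 169| < c < 167 + 169, i.e. 2 < c < 336.
So c can be any integer from 3 to 335: 333 values.

333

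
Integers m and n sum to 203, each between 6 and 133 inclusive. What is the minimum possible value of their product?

For a fixed sum, mn is smallest when m and n are as far apart as possible.
The extreme feasible split is m = 70, n = 133, giving mn = 9310.

9310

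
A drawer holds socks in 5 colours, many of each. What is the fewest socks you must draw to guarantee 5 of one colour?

In the worst case you draw 4 of each of the 5 colours: 5 × 4 = 20.
One more forces 5 of some colour, so 20 + 1 = 21.

21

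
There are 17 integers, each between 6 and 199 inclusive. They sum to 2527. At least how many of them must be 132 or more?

Each value short of 132 is at most 131, costing at least 199 − 131 = 68 against the maximum total of 3383.
We can afford to lose at most 3383 − 2527 = 856, so at most ⌊856/68⌋ = 12 fall short, and at least 5 are ≥ 132.
Exactly 5 works: 5 values at 199 and 12 at 131 total 2567; lower one of the high values by 40 (still ≥ 132) to hit 2527.

5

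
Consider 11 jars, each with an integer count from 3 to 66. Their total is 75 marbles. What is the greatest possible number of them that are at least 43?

Suppose k of them are at least 43. Those contribute at least 43 each and the other 11 − k at least 3 each.
So the total is at least 43k + 3(11 − k) = 33 + 40k. This must be ≤ 75, giving k ≤ 1.
k = 1 is achieved by 1 value at 43 and 10 at 3, total 73; add 2 to one value (staying below 43) to reach 75.

1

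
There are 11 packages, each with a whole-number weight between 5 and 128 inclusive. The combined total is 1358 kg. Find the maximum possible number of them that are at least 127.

With k values at 127 or above and the rest at least 5, the sum is at least 55 + 122k.
Since the sum is 1358, we need 122k ≤ 1303, i.e. k ≤ 10.
k = 10 is achieved by 10 values at 127 and 1 at 5, total 1275; add 83 to one value (staying below 127) to reach 1358.

10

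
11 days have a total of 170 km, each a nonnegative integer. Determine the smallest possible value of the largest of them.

The 11 values sum to 170, so their maximum is at least ⌈170/11⌉ = 16.
Equality holds with 5 values of 16 and 6 values of 15.

16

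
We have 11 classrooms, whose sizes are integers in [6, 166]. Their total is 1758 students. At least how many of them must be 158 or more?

Suppose at most 11 − j of them reach 158; then j values are ≤ 157 and the rest ≤ 166.
The total is then ≤ 157·j + 166·(11 − j) = 1826 − 9j. For this to be ≥ 1758 we need j ≤ 7, so at least 11 − 7 = 4 must reach 158.
Exactly 4 works: 4 values at 166 and 7 at 157 total 1763; lower one of the high values by 5 (still ≥ 158) to hit 1758.

4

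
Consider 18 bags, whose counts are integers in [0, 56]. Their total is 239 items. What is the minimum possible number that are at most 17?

5

If only k of them are at most 17, the other 18 − k are at least 18, so the total is at least (18 − k)·18 + k·0.
This is ≤ 239, so (18 − k)·18 + 0k ≤ 239, which gives k ≥ 5.
Exactly 5 works: 5 values at 0 and 13 at 18 total 234; raise one of the low values by 5 (still ≤ 17) to hit 239.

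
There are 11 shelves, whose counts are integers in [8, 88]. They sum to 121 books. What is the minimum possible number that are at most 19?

If only k of them are at most 19, the other 11 − k are at least 20, so the total is at least (11 − k)·20 + k·8.
This is ≤ 121, so (11 − k)·20 + 8k ≤ 121, which gives k ≥ 9.
Exactly 9 works: 9 values at 8 and 2 at 20 total 112; raise one of the low values by 9 (still ≤ 19) to hit 121.

9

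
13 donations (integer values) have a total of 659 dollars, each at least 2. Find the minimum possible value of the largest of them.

The average is 659/13 > 50, so not all 13 can be 50 or less; the largest is ≥ 51.
Taking 4 copies of 50 and 9 copies of 51 gives exactly 659, so 51 is attained.

51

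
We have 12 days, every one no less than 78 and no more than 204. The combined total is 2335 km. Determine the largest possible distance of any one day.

To make one day as large as possible, make the other 11 as small as possible.
The other 11 contribute at least 11 × 78 = 858, leaving at most 2335 − 858 = 1477.
But each day is capped at 204, so the maximum is 204.
Achievable: one at 204 and the other 11 totalling 2131, which fits since 11 × 78 ≤ 2131 ≤ 11 × 204.

204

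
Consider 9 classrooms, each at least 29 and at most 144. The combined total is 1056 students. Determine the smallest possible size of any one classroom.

29

To make one classroom as small as possible, make the other 8 as large as possible.
The other 8 can take up 8 × 144 = 1152 ≥ 1056 − 29, so one classroom can sit at its floor of 29.
Achievable: one at 29 and the other 8 totalling 1027, which fits since 8 × 29 ≤ 1027 ≤ 8 × 144.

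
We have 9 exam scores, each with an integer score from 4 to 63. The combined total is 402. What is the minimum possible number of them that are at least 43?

2

Suppose at most 9 − j of them reach 43; then j values are ≤ 42 and the rest ≤ 63.
The total is then ≤ 42·j + 63·(9 − j) = 567 − 21j. For this to be ≥ 402 we need j ≤ 7, so at least 9 − 7 = 2 must reach 43.
Exactly 2 works: 2 values at 63 and 7 at 42 total 420; lower one of the high values by 18 (still ≥ 43) to hit 402.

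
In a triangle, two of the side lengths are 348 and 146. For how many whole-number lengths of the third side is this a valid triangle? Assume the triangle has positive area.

The triangle inequality gives |348 − 146| < c < 348 + 146, i.e. 202 < c < 494.
So c can be any integer from 203 to 493: 291 values.

291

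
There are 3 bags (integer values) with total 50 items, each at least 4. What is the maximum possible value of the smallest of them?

The 3 values sum to 50, so their minimum is at most ⌊50/3⌋ = 16.
Achievable: 1 of them at 16 and 2 at 17 total 50.

16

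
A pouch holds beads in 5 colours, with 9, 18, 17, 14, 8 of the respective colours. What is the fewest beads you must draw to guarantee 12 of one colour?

In the worst case you take as many as possible of each colour without reaching 12: 9 + 11 + 11 + 11 + 8 = 50.
The next one must give 12 of some colour, so 50 + 1 = 51.

51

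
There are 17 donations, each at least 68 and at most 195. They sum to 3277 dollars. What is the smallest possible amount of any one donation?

Minimizing one value means maximizing the remaining 16.
The other 16 contribute at most 16 × 195 = 3120, leaving at least 3277 − 3120 = 157.
Since 157 ≥ 68, this is achievable: one at 157 and 16 at 195.

157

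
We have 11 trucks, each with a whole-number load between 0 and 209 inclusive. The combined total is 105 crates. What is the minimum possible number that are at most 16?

Each value above 16 is at least 17, contributing at least 17 − 0 = 17 above the floor 0.
The sum exceeds the floor total 0 by 105, so at most ⌊105/17⌋ = 6 exceed 16, and at least 5 are ≤ 16.
Exactly 5 works: 5 values at 0 and 6 at 17 total 102; raise one of the low values by 3 (still ≤ 16) to hit 105.

5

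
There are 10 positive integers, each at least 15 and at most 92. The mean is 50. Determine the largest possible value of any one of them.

To make one integer as large as possible, make the other 9 as small as possible.
The total is 10 × 50 = 500.
The other 9 contribute at least 9 × 15 = 135, leaving at most 500 − 135 = 365.
But each integer is capped at 92, so the maximum is 92.
Achievable: one at 92 and the other 9 totalling 408, which fits since 9 × 15 ≤ 408 ≤ 9 × 92.

92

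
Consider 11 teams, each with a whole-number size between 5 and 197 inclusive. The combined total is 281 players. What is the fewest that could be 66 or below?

Each value above 66 is at least 67, contributing at least 67 − 5 = 62 above the floor 5.
The sum exceeds the floor total 55 by 226, so at most ⌊226/62⌋ = 3 exceed 66, and at least 8 are ≤ 66.
Exactly 8 works: 8 values at 5 and 3 at 67 total 241; raise one of the low values by 40 (still ≤ 66) to hit 281.

8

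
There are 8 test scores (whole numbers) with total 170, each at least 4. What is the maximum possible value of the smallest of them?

21

The 8 values sum to 170, so their minimum is at most ⌊170/8⌋ = 21.
Taking 6 copies of 21 and 2 copies of 22 gives exactly 170, so 21 is attained.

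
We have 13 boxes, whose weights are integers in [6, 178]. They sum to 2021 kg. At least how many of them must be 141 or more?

Suppose at most 13 − j of them reach 141; then j values are ≤ 140 and the rest ≤ 178.
The total is then ≤ 140·j + 178·(13 − j) = 2314 − 38j. For this to be ≥ 2021 we need j ≤ 7, so at least 13 − 7 = 6 must reach 141.
Exactly 6 works: 6 values at 178 and 7 at 140 total 2048; lower one of the high values by 27 (still ≥ 141) to hit 2021.

6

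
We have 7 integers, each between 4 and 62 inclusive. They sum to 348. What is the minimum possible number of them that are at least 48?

If only k of them are at least 48, the other 7 − k are at most 47, so the total is at most k·62 + (7 − k)·47.
This must reach 348, so k·62 + (7 − k)·47 ≥ 348, giving k ≥ 2.
Exactly 2 works: 2 values at 62 and 5 at 47 total 359; lower one of the high values by 11 (still ≥ 48) to hit 348.

2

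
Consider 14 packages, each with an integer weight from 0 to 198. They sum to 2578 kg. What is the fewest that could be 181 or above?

Each value short of 181 is at most 180, costing at least 198 − 180 = 18 against the maximum total of 2772.
We can afford to lose at most 2772 − 2578 = 194, so at most ⌊194/18⌋ = 10 fall short, and at least 4 are ≥ 181.
Exactly 4 works: 4 values at 198 and 10 at 180 total 2592; lower one of the high values by 14 (still ≥ 181) to hit 2578.

4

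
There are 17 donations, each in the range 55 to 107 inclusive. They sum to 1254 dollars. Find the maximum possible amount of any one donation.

To make one donation as large as possible, make the other 16 as small as possible.
The other 16 contribute at least 16 × 55 = 880, leaving at most 1254 − 880 = 374.
But each donation is capped at 107, so the maximum is 107.
Achievable: one at 107 and the other 16 totalling 1147, which fits since 16 × 55 ≤ 1147 ≤ 16 × 107.

107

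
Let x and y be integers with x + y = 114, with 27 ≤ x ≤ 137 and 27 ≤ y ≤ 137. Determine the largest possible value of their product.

3249

With x + y fixed, xy peaks when the two are closest together.
Taking x = 57 and y = 57 (both in [27, 137]) gives xy = 3249.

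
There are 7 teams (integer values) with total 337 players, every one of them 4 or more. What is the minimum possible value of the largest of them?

The average is 337/7 > 48, so not all 7 can be 48 or less; the largest is ≥ 49.
Taking 6 copies of 48 and 1 copy of 49 gives exactly 337, so 49 is attained.

49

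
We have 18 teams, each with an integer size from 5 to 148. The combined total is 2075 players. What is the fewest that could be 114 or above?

2

Suppose at most 18 − j of them reach 114; then j values are ≤ 113 and the rest ≤ 148.
The total is then ≤ 113·j + 148·(18 − j) = 2664 − 35j. For this to be ≥ 2075 we need j ≤ 16, so at least 18 − 16 = 2 must reach 114.
Exactly 2 works: 2 values at 148 and 16 at 113 total 2104; lower one of the high values by 29 (still ≥ 114) to hit 2075.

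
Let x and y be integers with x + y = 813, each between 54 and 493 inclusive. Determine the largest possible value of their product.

xy = x(813 − x) is maximized when x is as near 813/2 as the bounds allow.
Taking x = 406 and y = 407 (both in [54, 493]) gives xy = 165242.

165242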